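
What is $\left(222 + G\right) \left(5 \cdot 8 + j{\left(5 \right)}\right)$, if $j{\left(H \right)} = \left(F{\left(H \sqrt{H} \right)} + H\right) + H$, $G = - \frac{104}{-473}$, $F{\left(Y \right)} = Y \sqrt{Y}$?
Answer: $\frac{5255500}{473} + \frac{2627750 \sqrt[4]{5}}{473} \approx 19418.0$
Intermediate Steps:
$F{\left(Y \right)} = Y^{\frac{3}{2}}$
$G = \frac{104}{473}$ ($G = \left(-104\right) \left(- \frac{1}{473}\right) = \frac{104}{473} \approx 0.21987$)
$j{\left(H \right)} = \left(H^{\frac{3}{2}}\right)^{\frac{3}{2}} + 2 H$ ($j{\left(H \right)} = \left(\left(H \sqrt{H}\right)^{\frac{3}{2}} + H\right) + H = \left(\left(H^{\frac{3}{2}}\right)^{\frac{3}{2}} + H\right) + H = \left(H + \left(H^{\frac{3}{2}}\right)^{\frac{3}{2}}\right) + H = \left(H^{\frac{3}{2}}\right)^{\frac{3}{2}} + 2 H$)
$\left(222 + G\right) \left(5 \cdot 8 + j{\left(5 \right)}\right) = \left(222 + \frac{104}{473}\right) \left(5 \cdot 8 + \left(\left(5^{\frac{3}{2}}\right)^{\frac{3}{2}} + 2 \cdot 5\right)\right) = \frac{105110 \left(40 + \left(\left(5 \sqrt{5}\right)^{\frac{3}{2}} + 10\right)\right)}{473} = \frac{105110 \left(40 + \left(25 \sqrt[4]{5} + 10\right)\right)}{473} = \frac{105110 \left(40 + \left(10 + 25 \sqrt[4]{5}\right)\right)}{473} = \frac{105110 \left(50 + 25 \sqrt[4]{5}\right)}{473} = \frac{5255500}{473} + \frac{2627750 \sqrt[4]{5}}{473}$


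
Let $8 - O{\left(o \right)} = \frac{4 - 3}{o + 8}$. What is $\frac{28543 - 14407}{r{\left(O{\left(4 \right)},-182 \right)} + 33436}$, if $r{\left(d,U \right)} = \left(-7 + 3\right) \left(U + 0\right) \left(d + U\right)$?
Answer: $- \frac{21204}{139945} \approx -0.15152$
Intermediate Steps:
$O{\left(o \right)} = 8 - \frac{1}{8 + o}$ ($O{\left(o \right)} = 8 - \frac{4 - 3}{o + 8} = 8 - 1 \frac{1}{8 + o} = 8 - \frac{1}{8 + o}$)
$r{\left(d,U \right)} = - 4 U \left(U + d\right)$
$\frac{28543 - 14407}{r{\left(O{\left(4 \right)},-182 \right)} + 33436} = \frac{28543 - 14407}{\left(-4\right) \left(-182\right) \left(-182 + \frac{63 + 8 \cdot 4}{8 + 4}\right) + 33436} = \frac{14136}{\left(-4\right) \left(-182\right) \left(-182 + \frac{63 + 32}{12}\right) + 33436} = \frac{14136}{\left(-4\right) \left(-182\right) \left(-182 + \frac{1}{12} \cdot 95\right) + 33436} = \frac{14136}{\left(-4\right) \left(-182\right) \left(-182 + \frac{95}{12}\right) + 33436} = \frac{14136}{\left(-4\right) \left(-182\right) \left(- \frac{2089}{12}\right) + 33436} = \frac{14136}{- \frac{380198}{3} + 33436} = \frac{14136}{- \frac{279890}{3}} = 14136 \left(- \frac{3}{279890}\right) = - \frac{21204}{139945}$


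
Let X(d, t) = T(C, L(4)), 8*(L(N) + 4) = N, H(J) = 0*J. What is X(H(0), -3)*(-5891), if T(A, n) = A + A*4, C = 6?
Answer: -176730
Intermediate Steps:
H(J) = 0
L(N) = -4 + N/8
T(A, n) = 5*A (T(A, n) = A + 4*A = 5*A)
X(d, t) = 30 (X(d, t) = 5*6 = 30)
X(H(0), -3)*(-5891) = 30*(-5891) = -176730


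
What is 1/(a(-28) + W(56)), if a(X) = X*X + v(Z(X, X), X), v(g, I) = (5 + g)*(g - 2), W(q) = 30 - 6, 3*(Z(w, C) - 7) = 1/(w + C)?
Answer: 28224/24495577 ≈ 0.0011522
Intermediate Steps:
Z(w, C) = 7 + 1/(3*(C + w)) (Z(w, C) = 7 + 1/(3*(w + C)) = 7 + 1/(3*(C + w)))
W(q) = 24
v(g, I) = (-2 + g)*(5 + g) (v(g, I) = (5 + g)*(-2 + g) = (-2 + g)*(5 + g))
a(X) = -10 + X² + (⅓ + 14*X)²/(4*X²) + 3*(⅓ + 14*X)/(2*X) (a(X) = X*X + (-10 + ((⅓ + 7*X + 7*X)/(X + X))² + 3*((⅓ + 7*X + 7*X)/(X + X))) = X² + (-10 + ((⅓ + 14*X)/((2*X)))² + 3*((⅓ + 14*X)/((2*X)))) = X² + (-10 + ((1/(2*X))*(⅓ + 14*X))² + 3*((1/(2*X))*(⅓ + 14*X))) = X² + (-10 + ((⅓ + 14*X)/(2*X))² + 3*((⅓ + 14*X)/(2*X))) = X² + (-10 + (⅓ + 14*X)²/(4*X²) + 3*(⅓ + 14*X)/(2*X)) = -10 + X² + (⅓ + 14*X)²/(4*X²) + 3*(⅓ + 14*X)/(2*X))
1/(a(-28) + W(56)) = 1/((60 + (-28)² + (1/36)/(-28)² + (17/6)/(-28)) + 24) = 1/((60 + 784 + (1/36)*(1/784) + (17/6)*(-1/28)) + 24) = 1/((60 + 784 + 1/28224 - 17/168) + 24) = 1/(23818201/28224 + 24) = 1/(24495577/28224) = 28224/24495577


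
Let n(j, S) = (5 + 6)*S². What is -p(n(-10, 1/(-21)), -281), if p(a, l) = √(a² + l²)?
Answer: -√15356414362/441 ≈ -281.00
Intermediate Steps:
n(j, S) = 11*S²
-p(n(-10, 1/(-21)), -281) = -√((11*(1/(-21))²)² + (-281)²) = -√((11*(-1/21)²)² + 78961) = -√((11*(1/441))² + 78961) = -√((11/441)² + 78961) = -√(121/194481 + 78961) = -√(15356414362/194481) = -√15356414362/441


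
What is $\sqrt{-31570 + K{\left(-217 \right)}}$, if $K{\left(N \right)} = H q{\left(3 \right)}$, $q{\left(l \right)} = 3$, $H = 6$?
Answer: $8 i \sqrt{493} \approx 177.63 i$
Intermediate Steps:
$K{\left(N \right)} = 18$ ($K{\left(N \right)} = 6 \cdot 3 = 18$)
$\sqrt{-31570 + K{\left(-217 \right)}} = \sqrt{-31570 + 18} = \sqrt{-31552} = 8 i \sqrt{493}$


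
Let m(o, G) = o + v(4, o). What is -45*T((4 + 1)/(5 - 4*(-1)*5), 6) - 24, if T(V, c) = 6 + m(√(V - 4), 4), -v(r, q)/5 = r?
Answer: 606 - 9*I*√95 ≈ 606.0 - 87.721*I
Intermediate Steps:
v(r, q) = -5*r
m(o, G) = -20 + o (m(o, G) = o - 5*4 = o - 20 = -20 + o)
T(V, c) = -14 + √(-4 + V) (T(V, c) = 6 + (-20 + √(V - 4)) = 6 + (-20 + √(-4 + V)) = -14 + √(-4 + V))
-45*T((4 + 1)/(5 - 4*(-1)*5), 6) - 24 = -45*(-14 + √(-4 + (4 + 1)/(5 - 4*(-1)*5))) - 24 = -45*(-14 + √(-4 + 5/(5 + 4*5))) - 24 = -45*(-14 + √(-4 + 5/(5 + 20))) - 24 = -45*(-14 + √(-4 + 5/25)) - 24 = -45*(-14 + √(-4 + 5*(1/25))) - 24 = -45*(-14 + √(-4 + ⅕)) - 24 = -45*(-14 + √(-19/5)) - 24 = -45*(-14 + I*√95/5) - 24 = (630 - 9*I*√95) - 24 = 606 - 9*I*√95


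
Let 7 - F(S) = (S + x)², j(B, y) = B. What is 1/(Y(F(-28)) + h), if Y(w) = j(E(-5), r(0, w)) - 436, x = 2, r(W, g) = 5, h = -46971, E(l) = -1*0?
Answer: -1/47407 ≈ -2.1094e-5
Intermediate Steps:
E(l) = 0
F(S) = 7 - (2 + S)² (F(S) = 7 - (S + 2)² = 7 - (2 + S)²)
Y(w) = -436 (Y(w) = 0 - 436 = -436)
1/(Y(F(-28)) + h) = 1/(-436 - 46971) = 1/(-47407) = -1/47407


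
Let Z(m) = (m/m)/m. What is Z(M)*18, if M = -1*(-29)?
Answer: 18/29 ≈ 0.62069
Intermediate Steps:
M = 29
Z(m) = 1/m
Z(M)*18 = 18/29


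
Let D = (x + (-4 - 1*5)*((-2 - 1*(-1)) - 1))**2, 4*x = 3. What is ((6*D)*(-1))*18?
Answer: -151875/4 ≈ -37969.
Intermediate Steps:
x = 3/4 (x = (1/4)*3 = 3/4 ≈ 0.75000)
D = 5625/16 (D = (3/4 + (-4 - 1*5)*((-2 - 1*(-1)) - 1))**2 = (3/4 + (-4 - 5)*((-2 + 1) - 1))**2 = (3/4 - 9*(-1 - 1))**2 = (3/4 - 9*(-2))**2 = (3/4 + 18)**2 = (75/4)**2 = 5625/16 ≈ 351.56)
((6*D)*(-1))*18 = ((6*(5625/16))*(-1))*18 = ((16875/8)*(-1))*18 = -16875/8*18 = -151875/4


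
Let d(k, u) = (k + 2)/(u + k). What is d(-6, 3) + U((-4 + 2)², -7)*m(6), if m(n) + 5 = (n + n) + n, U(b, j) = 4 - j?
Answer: 433/3 ≈ 144.33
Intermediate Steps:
d(k, u) = (2 + k)/(k + u)
m(n) = -5 + 3*n (m(n) = -5 + ((n + n) + n) = -5 + (2*n + n) = -5 + 3*n)
d(-6, 3) + U((-4 + 2)², -7)*m(6) = (2 - 6)/(-6 + 3) + (4 - 1*(-7))*(-5 + 3*6) = -4/(-3) + (4 + 7)*(-5 + 18) = -⅓*(-4) + 11*13 = 4/3 + 143 = 433/3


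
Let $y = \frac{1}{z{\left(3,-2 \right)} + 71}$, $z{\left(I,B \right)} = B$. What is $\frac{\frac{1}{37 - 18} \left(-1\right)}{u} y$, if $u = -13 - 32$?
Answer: $\frac{1}{58995} \approx 1.6951 \cdot 10^{-5}$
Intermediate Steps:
$u = -45$
$y = \frac{1}{69}$ ($y = \frac{1}{-2 + 71} = \frac{1}{69} \approx 0.014493$)
$\frac{\frac{1}{37 - 18} \left(-1\right)}{u} y = \frac{\frac{1}{37 - 18} \left(-1\right)}{-45} \cdot \frac{1}{69} = \frac{1}{19} \left(-1\right) \left(- \frac{1}{45}\right) \frac{1}{69} = \left(- \frac{1}{19}\right) \left(- \frac{1}{45}\right) \frac{1}{69} = \frac{1}{855} \cdot \frac{1}{69} = \frac{1}{58995}$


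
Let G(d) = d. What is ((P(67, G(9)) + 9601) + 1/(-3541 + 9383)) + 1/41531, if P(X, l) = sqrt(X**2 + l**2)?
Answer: 2329434050675/242624102 + sqrt(4570) ≈ 9668.6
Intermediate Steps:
((P(67, G(9)) + 9601) + 1/(-3541 + 9383)) + 1/41531 = ((sqrt(67**2 + 9**2) + 9601) + 1/(-3541 + 9383)) + 1/41531 = ((sqrt(4489 + 81) + 9601) + 1/5842) + 1/41531 = ((sqrt(4570) + 9601) + 1/5842) + 1/41531 = ((9601 + sqrt(4570)) + 1/5842) + 1/41531 = (56089043/5842 + sqrt(4570)) + 1/41531 = 2329434050675/242624102 + sqrt(4570)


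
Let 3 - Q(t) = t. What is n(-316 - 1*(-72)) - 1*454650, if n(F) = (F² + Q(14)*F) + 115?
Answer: -392315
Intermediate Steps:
Q(t) = 3 - t
n(F) = 115 + F² - 11*F (n(F) = (F² + (3 - 1*14)*F) + 115 = (F² + (3 - 14)*F) + 115 = (F² - 11*F) + 115 = 115 + F² - 11*F)
n(-316 - 1*(-72)) - 1*454650 = (115 + (-316 - 1*(-72))² - 11*(-316 - 1*(-72))) - 1*454650 = (115 + (-316 + 72)² - 11*(-316 + 72)) - 454650 = (115 + (-244)² - 11*(-244)) - 454650 = (115 + 59536 + 2684) - 454650 = 62335 - 454650 = -392315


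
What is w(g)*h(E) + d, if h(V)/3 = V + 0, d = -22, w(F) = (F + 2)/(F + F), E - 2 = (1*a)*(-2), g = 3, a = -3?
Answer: -2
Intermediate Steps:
E = 8 (E = 2 + (1*(-3))*(-2) = 2 - 3*(-2) = 2 + 6 = 8)
w(F) = (2 + F)/(2*F) (w(F) = (2 + F)/((2*F)) = (2 + F)*(1/(2*F)) = (2 + F)/(2*F))
h(V) = 3*V (h(V) = 3*(V + 0) = 3*V)
w(g)*h(E) + d = ((½)*(2 + 3)/3)*(3*8) - 22 = ((½)*(⅓)*5)*24 - 22 = (⅚)*24 - 22 = 20 - 22 = -2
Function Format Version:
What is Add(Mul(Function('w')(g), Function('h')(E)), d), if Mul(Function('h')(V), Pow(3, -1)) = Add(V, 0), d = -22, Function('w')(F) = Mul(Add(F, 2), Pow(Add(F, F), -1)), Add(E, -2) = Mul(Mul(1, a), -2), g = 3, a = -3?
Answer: -2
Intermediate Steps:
E = 8 (E = Add(2, Mul(Mul(1, -3), -2)) = Add(2, Mul(-3, -2)) = Add(2, 6) = 8)
Function('w')(F) = Mul(Rational(1, 2), Pow(F, -1), Add(2, F)) (Function('w')(F) = Mul(Add(2, F), Pow(Mul(2, F), -1)) = Mul(Add(2, F), Mul(Rational(1, 2), Pow(F, -1))) = Mul(Rational(1, 2), Pow(F, -1), Add(2, F)))
Function('h')(V) = Mul(3, V) (Function('h')(V) = Mul(3, Add(V, 0)) = Mul(3, V))
Add(Mul(Function('w')(g), Function('h')(E)), d) = Add(Mul(Mul(Rational(1, 2), Pow(3, -1), Add(2, 3)), Mul(3, 8)), -22) = Add(Mul(Mul(Rational(1, 2), Rational(1, 3), 5), 24), -22) = Add(Mul(Rational(5, 6), 24), -22) = Add(20, -22) = -2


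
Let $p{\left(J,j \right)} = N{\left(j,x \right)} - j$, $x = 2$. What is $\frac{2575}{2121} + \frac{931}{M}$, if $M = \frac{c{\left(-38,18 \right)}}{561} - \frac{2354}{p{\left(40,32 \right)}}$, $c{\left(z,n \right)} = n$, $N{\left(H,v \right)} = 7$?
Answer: $\frac{10365389525}{933978108} \approx 11.098$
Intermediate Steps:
$p{\left(J,j \right)} = 7 - j$
$M = \frac{440348}{4675}$ ($M = \frac{18}{561} - \frac{2354}{7 - 32} = 18 \cdot \frac{1}{561} - \frac{2354}{7 - 32} = \frac{6}{187} - \frac{2354}{-25} = \frac{6}{187} - - \frac{2354}{25} = \frac{6}{187} + \frac{2354}{25} = \frac{440348}{4675} \approx 94.192$)
$\frac{2575}{2121} + \frac{931}{M} = \frac{2575}{2121} + \frac{931}{\frac{440348}{4675}} = 2575 \cdot \frac{1}{2121} + 931 \cdot \frac{4675}{440348} = \frac{2575}{2121} + \frac{4352425}{440348} = \frac{10365389525}{933978108}$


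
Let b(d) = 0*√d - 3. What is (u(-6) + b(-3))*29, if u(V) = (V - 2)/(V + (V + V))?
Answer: -667/9 ≈ -74.111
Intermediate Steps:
u(V) = (-2 + V)/(3*V) (u(V) = (-2 + V)/(V + 2*V) = (-2 + V)/((3*V)) = (-2 + V)*(1/(3*V)) = (-2 + V)/(3*V))
b(d) = -3 (b(d) = 0 - 3 = -3)
(u(-6) + b(-3))*29 = ((⅓)*(-2 - 6)/(-6) - 3)*29 = ((⅓)*(-⅙)*(-8) - 3)*29 = (4/9 - 3)*29 = -23/9*29 = -667/9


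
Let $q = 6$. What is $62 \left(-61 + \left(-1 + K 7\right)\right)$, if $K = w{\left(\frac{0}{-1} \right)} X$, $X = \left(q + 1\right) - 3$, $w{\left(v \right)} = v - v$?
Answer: $-3844$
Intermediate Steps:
$w{\left(v \right)} = 0$
$X = 4$ ($X = \left(6 + 1\right) - 3 = 7 - 3 = 4$)
$K = 0$ ($K = 0 \cdot 4 = 0$)
$62 \left(-61 + \left(-1 + K 7\right)\right) = 62 \left(-61 + \left(-1 + 0 \cdot 7\right)\right) = 62 \left(-61 + \left(-1 + 0\right)\right) = 62 \left(-61 - 1\right) = 62 \left(-62\right) = -3844$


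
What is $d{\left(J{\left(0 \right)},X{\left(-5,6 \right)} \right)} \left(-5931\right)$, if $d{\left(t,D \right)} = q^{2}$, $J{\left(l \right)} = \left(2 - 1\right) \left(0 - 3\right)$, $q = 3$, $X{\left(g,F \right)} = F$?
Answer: $-53379$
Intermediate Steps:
$J{\left(l \right)} = -3$ ($J{\left(l \right)} = 1 \left(-3\right) = -3$)
$d{\left(t,D \right)} = 9$ ($d{\left(t,D \right)} = 3^{2} = 9$)
$d{\left(J{\left(0 \right)},X{\left(-5,6 \right)} \right)} \left(-5931\right) = 9 \left(-5931\right) = -53379$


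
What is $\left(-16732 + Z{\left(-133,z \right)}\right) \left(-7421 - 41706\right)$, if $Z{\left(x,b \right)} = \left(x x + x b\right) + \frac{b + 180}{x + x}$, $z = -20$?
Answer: $- \frac{23629153587}{133} \approx -1.7766 \cdot 10^{8}$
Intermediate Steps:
$Z{\left(x,b \right)} = x^{2} + b x + \frac{180 + b}{2 x}$ ($Z{\left(x,b \right)} = \left(x^{2} + b x\right) + \frac{180 + b}{2 x} = x^{2} + b x + \frac{180 + b}{2 x}$)
$\left(-16732 + Z{\left(-133,z \right)}\right) \left(-7421 - 41706\right) = \left(-16732 + \frac{180 - 20 + 2 \left(-133\right)^{2} \left(-20 - 133\right)}{2 \left(-133\right)}\right) \left(-7421 - 41706\right) = \left(-16732 + \frac{1}{2} \left(- \frac{1}{133}\right) \left(180 - 20 + 2 \cdot 17689 \left(-153\right)\right)\right) \left(-49127\right) = \left(-16732 + \frac{1}{2} \left(- \frac{1}{133}\right) \left(180 - 20 - 5412834\right)\right) \left(-49127\right) = \left(-16732 + \frac{1}{2} \left(- \frac{1}{133}\right) \left(-5412674\right)\right) \left(-49127\right) = \left(-16732 + \frac{2706337}{133}\right) \left(-49127\right) = \frac{480981}{133} \left(-49127\right) = - \frac{23629153587}{133}$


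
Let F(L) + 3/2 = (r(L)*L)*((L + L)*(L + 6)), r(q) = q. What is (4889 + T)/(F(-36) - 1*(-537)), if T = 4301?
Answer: 18380/5599791 ≈ 0.0032823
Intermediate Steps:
F(L) = -3/2 + 2*L**3*(6 + L) (F(L) = -3/2 + (L*L)*((L + L)*(L + 6)) = -3/2 + L**2*((2*L)*(6 + L)) = -3/2 + L**2*(2*L*(6 + L)) = -3/2 + 2*L**3*(6 + L))
(4889 + T)/(F(-36) - 1*(-537)) = (4889 + 4301)/((-3/2 + 2*(-36)**4 + 12*(-36)**3) - 1*(-537)) = 9190/((-3/2 + 2*1679616 + 12*(-46656)) + 537) = 9190/((-3/2 + 3359232 - 559872) + 537) = 9190/(5598717/2 + 537) = 9190/(5599791/2) = 9190*(2/5599791) = 18380/5599791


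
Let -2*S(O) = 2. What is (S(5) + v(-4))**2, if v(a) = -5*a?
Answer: 361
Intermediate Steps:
S(O) = -1 (S(O) = -1/2*2 = -1)
(S(5) + v(-4))**2 = (-1 - 5*(-4))**2 = (-1 + 20)**2 = 19**2 = 361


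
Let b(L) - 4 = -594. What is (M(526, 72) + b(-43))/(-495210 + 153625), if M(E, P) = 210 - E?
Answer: 906/341585 ≈ 0.0026523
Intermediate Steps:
b(L) = -590 (b(L) = 4 - 594 = -590)
(M(526, 72) + b(-43))/(-495210 + 153625) = ((210 - 1*526) - 590)/(-495210 + 153625) = ((210 - 526) - 590)/(-341585) = (-316 - 590)*(-1/341585) = -906*(-1/341585) = 906/341585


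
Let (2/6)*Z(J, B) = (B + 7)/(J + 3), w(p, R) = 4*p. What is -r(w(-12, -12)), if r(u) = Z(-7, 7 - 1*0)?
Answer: 21/2 ≈ 10.500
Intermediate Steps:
Z(J, B) = 3*(7 + B)/(3 + J) (Z(J, B) = 3*((B + 7)/(J + 3)) = 3*((7 + B)/(3 + J)) = 3*(7 + B)/(3 + J))
r(u) = -21/2 (r(u) = 3*(7 + (7 - 1*0))/(3 - 7) = 3*(7 + (7 + 0))/(-4) = 3*(-¼)*(7 + 7) = 3*(-¼)*14 = -21/2)
-r(w(-12, -12)) = -1*(-21/2) = 21/2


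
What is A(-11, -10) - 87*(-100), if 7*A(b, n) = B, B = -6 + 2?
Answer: 60896/7 ≈ 8699.4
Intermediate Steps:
B = -4
A(b, n) = -4/7 (A(b, n) = (1/7)*(-4) = -4/7)
A(-11, -10) - 87*(-100) = -4/7 - 87*(-100) = -4/7 + 8700 = 60896/7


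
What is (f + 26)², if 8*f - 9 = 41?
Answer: 16641/16 ≈ 1040.1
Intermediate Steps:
f = 25/4 (f = 9/8 + (⅛)*41 = 9/8 + 41/8 = 25/4 ≈ 6.2500)
(f + 26)² = (25/4 + 26)² = (129/4)² = 16641/16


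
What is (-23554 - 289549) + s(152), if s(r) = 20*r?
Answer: -310063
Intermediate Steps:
(-23554 - 289549) + s(152) = (-23554 - 289549) + 20*152 = -313103 + 3040 = -310063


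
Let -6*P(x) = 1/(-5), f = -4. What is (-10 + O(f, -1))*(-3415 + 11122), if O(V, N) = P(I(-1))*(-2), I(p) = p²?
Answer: -387919/5 ≈ -77584.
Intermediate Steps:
P(x) = 1/30 (P(x) = -⅙/(-5) = -⅙*(-⅕) = 1/30)
O(V, N) = -1/15 (O(V, N) = (1/30)*(-2) = -1/15)
(-10 + O(f, -1))*(-3415 + 11122) = (-10 - 1/15)*(-3415 + 11122) = -151/15*7707 = -387919/5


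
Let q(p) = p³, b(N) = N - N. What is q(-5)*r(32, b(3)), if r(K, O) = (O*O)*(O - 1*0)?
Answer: 0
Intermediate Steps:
b(N) = 0
r(K, O) = O³ (r(K, O) = O²*(O + 0) = O²*O = O³)
q(-5)*r(32, b(3)) = (-5)³*0³ = -125*0 = 0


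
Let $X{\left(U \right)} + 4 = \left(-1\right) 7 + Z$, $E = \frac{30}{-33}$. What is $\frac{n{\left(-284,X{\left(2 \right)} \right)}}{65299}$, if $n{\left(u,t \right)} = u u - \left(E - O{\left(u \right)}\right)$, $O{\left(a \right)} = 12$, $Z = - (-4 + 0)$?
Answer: $\frac{887358}{718289} \approx 1.2354$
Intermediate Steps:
$Z = 4$ ($Z = \left(-1\right) \left(-4\right) = 4$)
$E = - \frac{10}{11}$ ($E = 30 \left(- \frac{1}{33}\right) = - \frac{10}{11} \approx -0.90909$)
$X{\left(U \right)} = -7$ ($X{\left(U \right)} = -4 + \left(\left(-1\right) 7 + 4\right) = -4 + \left(-7 + 4\right) = -4 - 3 = -7$)
$n{\left(u,t \right)} = \frac{142}{11} + u^{2}$ ($n{\left(u,t \right)} = u u + \left(12 - - \frac{10}{11}\right) = u^{2} + \left(12 + \frac{10}{11}\right) = u^{2} + \frac{142}{11} = \frac{142}{11} + u^{2}$)
$\frac{n{\left(-284,X{\left(2 \right)} \right)}}{65299} = \frac{\frac{142}{11} + \left(-284\right)^{2}}{65299} = \left(\frac{142}{11} + 80656\right) \frac{1}{65299} = \frac{887358}{11} \cdot \frac{1}{65299} = \frac{887358}{718289}$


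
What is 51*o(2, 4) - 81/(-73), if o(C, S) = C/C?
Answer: 3804/73 ≈ 52.110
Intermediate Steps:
o(C, S) = 1
51*o(2, 4) - 81/(-73) = 51*1 - 81/(-73) = 51 - 1/73*(-81) = 51 + 81/73 = 3804/73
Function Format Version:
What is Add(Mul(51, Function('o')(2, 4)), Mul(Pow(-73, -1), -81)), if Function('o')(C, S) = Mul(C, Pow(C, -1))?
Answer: Rational(3804, 73) ≈ 52.110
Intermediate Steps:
Function('o')(C, S) = 1
Add(Mul(51, Function('o')(2, 4)), Mul(Pow(-73, -1), -81)) = Add(Mul(51, 1), Mul(Pow(-73, -1), -81)) = Add(51, Mul(Rational(-1, 73), -81)) = Add(51, Rational(81, 73)) = Rational(3804, 73)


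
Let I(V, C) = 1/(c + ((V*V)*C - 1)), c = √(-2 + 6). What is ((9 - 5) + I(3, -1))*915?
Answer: 28365/8 ≈ 3545.6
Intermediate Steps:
c = 2 (c = √4 = 2)
I(V, C) = 1/(1 + C*V²) (I(V, C) = 1/(2 + ((V*V)*C - 1)) = 1/(2 + (V²*C - 1)) = 1/(2 + (C*V² - 1)) = 1/(2 + (-1 + C*V²)) = 1/(1 + C*V²))
((9 - 5) + I(3, -1))*915 = ((9 - 5) + 1/(1 - 1*3²))*915 = (4 + 1/(1 - 1*9))*915 = (4 + 1/(1 - 9))*915 = (4 + 1/(-8))*915 = (4 - ⅛)*915 = (31/8)*915 = 28365/8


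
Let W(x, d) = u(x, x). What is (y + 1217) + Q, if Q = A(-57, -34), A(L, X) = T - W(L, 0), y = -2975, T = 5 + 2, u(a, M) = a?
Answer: -1694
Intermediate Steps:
W(x, d) = x
T = 7
A(L, X) = 7 - L
Q = 64 (Q = 7 - 1*(-57) = 7 + 57 = 64)
(y + 1217) + Q = (-2975 + 1217) + 64 = -1758 + 64 = -1694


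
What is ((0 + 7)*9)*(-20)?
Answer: -1260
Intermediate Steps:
((0 + 7)*9)*(-20) = (7*9)*(-20) = 63*(-20) = -1260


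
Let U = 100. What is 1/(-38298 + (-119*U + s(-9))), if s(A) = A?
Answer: -1/50207 ≈ -1.9918e-5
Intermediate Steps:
1/(-38298 + (-119*U + s(-9))) = 1/(-38298 + (-119*100 - 9)) = 1/(-38298 + (-11900 - 9)) = 1/(-38298 - 11909) = 1/(-50207) = -1/50207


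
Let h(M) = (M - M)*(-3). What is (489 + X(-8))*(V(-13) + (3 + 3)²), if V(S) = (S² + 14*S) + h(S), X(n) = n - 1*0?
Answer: 11063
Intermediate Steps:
X(n) = n (X(n) = n + 0 = n)
h(M) = 0 (h(M) = 0*(-3) = 0)
V(S) = S² + 14*S (V(S) = (S² + 14*S) + 0 = S² + 14*S)
(489 + X(-8))*(V(-13) + (3 + 3)²) = (489 - 8)*(-13*(14 - 13) + (3 + 3)²) = 481*(-13*1 + 6²) = 481*(-13 + 36) = 481*23 = 11063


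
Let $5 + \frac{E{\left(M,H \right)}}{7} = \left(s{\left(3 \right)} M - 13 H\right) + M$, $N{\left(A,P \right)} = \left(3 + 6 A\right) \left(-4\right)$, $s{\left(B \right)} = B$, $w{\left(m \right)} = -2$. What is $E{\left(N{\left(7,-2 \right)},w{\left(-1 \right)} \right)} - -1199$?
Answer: $-3694$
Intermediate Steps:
$N{\left(A,P \right)} = -12 - 24 A$
$E{\left(M,H \right)} = -35 - 91 H + 28 M$ ($E{\left(M,H \right)} = -35 + 7 \left(\left(3 M - 13 H\right) + M\right) = -35 + 7 \left(\left(- 13 H + 3 M\right) + M\right) = -35 + 7 \left(- 13 H + 4 M\right) = -35 - \left(- 28 M + 91 H\right) = -35 - 91 H + 28 M$)
$E{\left(N{\left(7,-2 \right)},w{\left(-1 \right)} \right)} - -1199 = \left(-35 - -182 + 28 \left(-12 - 168\right)\right) - -1199 = \left(-35 + 182 + 28 \left(-12 - 168\right)\right) + 1199 = \left(-35 + 182 + 28 \left(-180\right)\right) + 1199 = \left(-35 + 182 - 5040\right) + 1199 = -4893 + 1199 = -3694$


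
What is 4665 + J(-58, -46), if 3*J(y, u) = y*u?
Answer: 16663/3 ≈ 5554.3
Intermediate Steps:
J(y, u) = u*y/3 (J(y, u) = (y*u)/3 = (u*y)/3 = u*y/3)
4665 + J(-58, -46) = 4665 + (⅓)*(-46)*(-58) = 4665 + 2668/3 = 16663/3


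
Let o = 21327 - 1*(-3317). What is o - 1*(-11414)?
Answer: 36058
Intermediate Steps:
o = 24644 (o = 21327 + 3317 = 24644)
o - 1*(-11414) = 24644 - 1*(-11414) = 24644 + 11414 = 36058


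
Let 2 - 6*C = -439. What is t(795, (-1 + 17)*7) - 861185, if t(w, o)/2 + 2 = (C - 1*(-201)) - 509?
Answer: -861658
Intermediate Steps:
C = 147/2 (C = ⅓ - ⅙*(-439) = ⅓ + 439/6 = 147/2 ≈ 73.500)
t(w, o) = -473 (t(w, o) = -4 + 2*((147/2 - 1*(-201)) - 509) = -4 + 2*((147/2 + 201) - 509) = -4 + 2*(549/2 - 509) = -4 + 2*(-469/2) = -4 - 469 = -473)
t(795, (-1 + 17)*7) - 861185 = -473 - 861185 = -861658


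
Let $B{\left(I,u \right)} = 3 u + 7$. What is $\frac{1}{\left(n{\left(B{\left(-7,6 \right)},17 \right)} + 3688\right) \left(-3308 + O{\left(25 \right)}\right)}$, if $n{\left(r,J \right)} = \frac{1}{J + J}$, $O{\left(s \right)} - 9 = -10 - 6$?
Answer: $- \frac{2}{24451635} \approx -8.1794 \cdot 10^{-8}$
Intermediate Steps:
$O{\left(s \right)} = -7$ ($O{\left(s \right)} = 9 - 16 = -7$)
$B{\left(I,u \right)} = 7 + 3 u$
$n{\left(r,J \right)} = \frac{1}{2 J}$
$\frac{1}{\left(n{\left(B{\left(-7,6 \right)},17 \right)} + 3688\right) \left(-3308 + O{\left(25 \right)}\right)} = \frac{1}{\left(\frac{1}{2 \cdot 17} + 3688\right) \left(-3308 - 7\right)} = \frac{1}{\left(\frac{1}{2} \cdot \frac{1}{17} + 3688\right) \left(-3315\right)} = \frac{1}{\left(\frac{1}{34} + 3688\right) \left(-3315\right)} = \frac{1}{\frac{125393}{34} \left(-3315\right)} = \frac{1}{- \frac{24451635}{2}} = - \frac{2}{24451635}$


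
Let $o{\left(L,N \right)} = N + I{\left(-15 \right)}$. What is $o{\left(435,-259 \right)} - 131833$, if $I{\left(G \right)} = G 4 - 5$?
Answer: $-132157$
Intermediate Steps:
$I{\left(G \right)} = -5 + 4 G$ ($I{\left(G \right)} = 4 G - 5 = -5 + 4 G$)
$o{\left(L,N \right)} = -65 + N$ ($o{\left(L,N \right)} = N + \left(-5 + 4 \left(-15\right)\right) = N - 65 = -65 + N$)
$o{\left(435,-259 \right)} - 131833 = \left(-65 - 259\right) - 131833 = -324 - 131833 = -132157$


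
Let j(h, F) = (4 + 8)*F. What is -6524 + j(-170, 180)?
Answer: -4364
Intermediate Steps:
j(h, F) = 12*F
-6524 + j(-170, 180) = -6524 + 12*180 = -6524 + 2160 = -4364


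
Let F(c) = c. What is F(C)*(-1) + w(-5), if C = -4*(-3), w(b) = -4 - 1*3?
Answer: -19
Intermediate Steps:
w(b) = -7 (w(b) = -4 - 3 = -7)
C = 12
F(C)*(-1) + w(-5) = 12*(-1) - 7 = -12 - 7 = -19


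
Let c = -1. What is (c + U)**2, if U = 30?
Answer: 841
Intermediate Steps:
(c + U)**2 = (-1 + 30)**2 = 29**2 = 841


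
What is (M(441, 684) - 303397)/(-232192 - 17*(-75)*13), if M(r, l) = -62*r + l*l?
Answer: -137117/215617 ≈ -0.63593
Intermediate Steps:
M(r, l) = l**2 - 62*r (M(r, l) = -62*r + l**2 = l**2 - 62*r)
(M(441, 684) - 303397)/(-232192 - 17*(-75)*13) = ((684**2 - 62*441) - 303397)/(-232192 - 17*(-75)*13) = ((467856 - 27342) - 303397)/(-232192 + 1275*13) = (440514 - 303397)/(-232192 + 16575) = 137117/(-215617) = 137117*(-1/215617) = -137117/215617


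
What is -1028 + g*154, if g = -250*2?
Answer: -78028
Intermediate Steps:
g = -500
-1028 + g*154 = -1028 - 500*154 = -1028 - 77000 = -78028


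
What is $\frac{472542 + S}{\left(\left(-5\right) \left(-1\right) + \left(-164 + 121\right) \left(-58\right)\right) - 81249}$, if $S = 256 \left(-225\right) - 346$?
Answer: $- \frac{29614}{5625} \approx -5.2647$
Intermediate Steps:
$S = -57946$ ($S = -57600 - 346 = -57946$)
$\frac{472542 + S}{\left(\left(-5\right) \left(-1\right) + \left(-164 + 121\right) \left(-58\right)\right) - 81249} = \frac{472542 - 57946}{\left(\left(-5\right) \left(-1\right) + \left(-164 + 121\right) \left(-58\right)\right) - 81249} = \frac{414596}{\left(5 - -2494\right) - 81249} = \frac{414596}{\left(5 + 2494\right) - 81249} = \frac{414596}{2499 - 81249} = \frac{414596}{-78750} = 414596 \left(- \frac{1}{78750}\right) = - \frac{29614}{5625}$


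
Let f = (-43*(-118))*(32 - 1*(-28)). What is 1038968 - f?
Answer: 734528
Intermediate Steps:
f = 304440 (f = 5074*(32 + 28) = 5074*60 = 304440)
1038968 - f = 1038968 - 1*304440 = 1038968 - 304440 = 734528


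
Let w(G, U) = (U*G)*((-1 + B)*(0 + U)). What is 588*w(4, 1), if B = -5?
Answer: -14112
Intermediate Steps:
w(G, U) = -6*G*U² (w(G, U) = (U*G)*((-1 - 5)*(0 + U)) = (G*U)*(-6*U) = -6*G*U²)
588*w(4, 1) = 588*(-6*4*1²) = 588*(-6*4*1) = 588*(-24) = -14112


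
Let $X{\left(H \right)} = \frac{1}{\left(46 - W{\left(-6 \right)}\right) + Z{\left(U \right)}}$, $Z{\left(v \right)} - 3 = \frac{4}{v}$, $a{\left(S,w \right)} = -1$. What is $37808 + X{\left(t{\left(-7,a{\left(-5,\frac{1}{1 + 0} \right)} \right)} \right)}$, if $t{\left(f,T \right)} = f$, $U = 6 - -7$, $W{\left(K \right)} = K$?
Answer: $\frac{27183965}{719} \approx 37808.0$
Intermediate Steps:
$U = 13$ ($U = 6 + 7 = 13$)
$Z{\left(v \right)} = 3 + \frac{4}{v}$
$X{\left(H \right)} = \frac{13}{719}$ ($X{\left(H \right)} = \frac{1}{\left(46 - -6\right) + \left(3 + \frac{4}{13}\right)} = \frac{1}{\left(46 + 6\right) + \left(3 + 4 \cdot \frac{1}{13}\right)} = \frac{1}{52 + \left(3 + \frac{4}{13}\right)} = \frac{1}{52 + \frac{43}{13}} = \frac{1}{\frac{719}{13}} = \frac{13}{719}$)
$37808 + X{\left(t{\left(-7,a{\left(-5,\frac{1}{1 + 0} \right)} \right)} \right)} = 37808 + \frac{13}{719} = \frac{27183965}{719}$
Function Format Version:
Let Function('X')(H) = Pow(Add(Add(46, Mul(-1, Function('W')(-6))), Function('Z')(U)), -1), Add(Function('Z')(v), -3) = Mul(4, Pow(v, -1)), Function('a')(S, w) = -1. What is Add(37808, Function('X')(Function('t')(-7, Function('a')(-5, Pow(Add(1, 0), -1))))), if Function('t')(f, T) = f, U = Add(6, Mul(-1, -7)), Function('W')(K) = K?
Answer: Rational(27183965, 719) ≈ 37808.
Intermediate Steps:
U = 13 (U = Add(6, 7) = 13)
Function('Z')(v) = Add(3, Mul(4, Pow(v, -1)))
Function('X')(H) = Rational(13, 719) (Function('X')(H) = Pow(Add(Add(46, Mul(-1, -6)), Add(3, Mul(4, Pow(13, -1)))), -1) = Pow(Add(Add(46, 6), Add(3, Mul(4, Rational(1, 13)))), -1) = Pow(Add(52, Add(3, Rational(4, 13))), -1) = Pow(Add(52, Rational(43, 13)), -1) = Pow(Rational(719, 13), -1) = Rational(13, 719))
Add(37808, Function('X')(Function('t')(-7, Function('a')(-5, Pow(Add(1, 0), -1))))) = Add(37808, Rational(13, 719)) = Rational(27183965, 719)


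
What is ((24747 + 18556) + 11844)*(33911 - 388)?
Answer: 1848692881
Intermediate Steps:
((24747 + 18556) + 11844)*(33911 - 388) = (43303 + 11844)*33523 = 55147*33523 = 1848692881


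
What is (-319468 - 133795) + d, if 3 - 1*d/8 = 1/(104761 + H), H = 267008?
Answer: -168500209799/371769 ≈ -4.5324e+5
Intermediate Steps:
d = 8922448/371769 (d = 24 - 8/(104761 + 267008) = 24 - 8/371769 = 8922448/371769 ≈ 24.000)
(-319468 - 133795) + d = (-319468 - 133795) + 8922448/371769 = -453263 + 8922448/371769 = -168500209799/371769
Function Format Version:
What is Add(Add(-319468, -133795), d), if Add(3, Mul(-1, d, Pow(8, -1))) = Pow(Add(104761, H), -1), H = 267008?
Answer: Rational(-168500209799, 371769) ≈ -4.5324e+5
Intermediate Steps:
d = Rational(8922448, 371769) (d = Add(24, Mul(-8, Pow(Add(104761, 267008), -1))) = Add(24, Mul(-8, Pow(371769, -1))) = Add(24, Mul(-8, Rational(1, 371769))) = Add(24, Rational(-8, 371769)) = Rational(8922448, 371769) ≈ 24.000)
Add(Add(-319468, -133795), d) = Add(Add(-319468, -133795), Rational(8922448, 371769)) = Add(-453263, Rational(8922448, 371769)) = Rational(-168500209799, 371769)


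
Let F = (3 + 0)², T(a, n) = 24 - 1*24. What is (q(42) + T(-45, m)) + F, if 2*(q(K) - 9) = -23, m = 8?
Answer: 13/2 ≈ 6.5000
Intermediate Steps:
q(K) = -5/2 (q(K) = 9 + (½)*(-23) = 9 - 23/2 = -5/2)
T(a, n) = 0 (T(a, n) = 24 - 24 = 0)
F = 9 (F = 3² = 9)
(q(42) + T(-45, m)) + F = (-5/2 + 0) + 9 = -5/2 + 9 = 13/2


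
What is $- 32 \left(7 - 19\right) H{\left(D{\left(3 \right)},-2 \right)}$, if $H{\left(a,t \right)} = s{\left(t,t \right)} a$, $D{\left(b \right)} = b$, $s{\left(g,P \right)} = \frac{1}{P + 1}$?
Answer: $-1152$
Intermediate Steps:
$s{\left(g,P \right)} = \frac{1}{1 + P}$
$H{\left(a,t \right)} = \frac{a}{1 + t}$
$- 32 \left(7 - 19\right) H{\left(D{\left(3 \right)},-2 \right)} = - 32 \left(7 - 19\right) \frac{3}{1 - 2} = \left(-32\right) \left(-12\right) \frac{3}{-1} = 384 \cdot 3 \left(-1\right) = 384 \left(-3\right) = -1152$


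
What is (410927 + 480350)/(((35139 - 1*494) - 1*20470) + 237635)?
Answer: 891277/251810 ≈ 3.5395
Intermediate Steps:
(410927 + 480350)/(((35139 - 1*494) - 1*20470) + 237635) = 891277/(((35139 - 494) - 20470) + 237635) = 891277/((34645 - 20470) + 237635) = 891277/(14175 + 237635) = 891277/251810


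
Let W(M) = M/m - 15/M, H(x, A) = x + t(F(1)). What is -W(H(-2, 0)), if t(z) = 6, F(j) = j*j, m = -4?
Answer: 19/4 ≈ 4.7500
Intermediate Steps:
F(j) = j**2
H(x, A) = 6 + x (H(x, A) = x + 6 = 6 + x)
W(M) = -15/M - M/4 (W(M) = M/(-4) - 15/M = M*(-1/4) - 15/M = -M/4 - 15/M = -15/M - M/4)
-W(H(-2, 0)) = -(-15/(6 - 2) - (6 - 2)/4) = -(-15/4 - 1/4*4) = -(-15*1/4 - 1) = -(-15/4 - 1) = -1*(-19/4) = 19/4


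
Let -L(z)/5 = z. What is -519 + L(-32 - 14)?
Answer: -289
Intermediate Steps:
L(z) = -5*z
-519 + L(-32 - 14) = -519 - 5*(-32 - 14) = -519 - 5*(-46) = -519 + 230 = -289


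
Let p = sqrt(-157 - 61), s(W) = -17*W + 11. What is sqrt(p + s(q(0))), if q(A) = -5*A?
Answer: sqrt(11 + I*sqrt(218)) ≈ 3.8348 + 1.9251*I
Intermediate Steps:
s(W) = 11 - 17*W
p = I*sqrt(218) (p = sqrt(-218) = I*sqrt(218) ≈ 14.765*I)
sqrt(p + s(q(0))) = sqrt(I*sqrt(218) + (11 - (-85)*0)) = sqrt(I*sqrt(218) + (11 - 17*0)) = sqrt(I*sqrt(218) + (11 + 0)) = sqrt(I*sqrt(218) + 11) = sqrt(11 + I*sqrt(218))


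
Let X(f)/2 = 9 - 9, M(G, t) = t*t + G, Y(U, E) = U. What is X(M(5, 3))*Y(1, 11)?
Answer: 0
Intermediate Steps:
M(G, t) = G + t² (M(G, t) = t² + G = G + t²)
X(f) = 0 (X(f) = 2*(9 - 9) = 2*0 = 0)
X(M(5, 3))*Y(1, 11) = 0*1 = 0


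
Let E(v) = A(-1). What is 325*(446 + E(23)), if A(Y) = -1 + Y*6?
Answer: 142675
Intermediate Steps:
A(Y) = -1 + 6*Y
E(v) = -7 (E(v) = -1 + 6*(-1) = -1 - 6 = -7)
325*(446 + E(23)) = 325*(446 - 7) = 325*439 = 142675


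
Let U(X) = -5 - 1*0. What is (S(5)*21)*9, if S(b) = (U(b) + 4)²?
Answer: 189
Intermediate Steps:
U(X) = -5 (U(X) = -5 + 0 = -5)
S(b) = 1 (S(b) = (-5 + 4)² = (-1)² = 1)
(S(5)*21)*9 = (1*21)*9 = 21*9 = 189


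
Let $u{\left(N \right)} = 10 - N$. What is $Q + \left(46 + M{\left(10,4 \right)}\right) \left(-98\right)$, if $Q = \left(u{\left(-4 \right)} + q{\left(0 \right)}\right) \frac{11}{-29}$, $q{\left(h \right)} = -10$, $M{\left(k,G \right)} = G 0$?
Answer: $- \frac{130776}{29} \approx -4509.5$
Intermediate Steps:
$M{\left(k,G \right)} = 0$
$Q = - \frac{44}{29}$ ($Q = \left(\left(10 - -4\right) - 10\right) \frac{11}{-29} = \left(\left(10 + 4\right) - 10\right) 11 \left(- \frac{1}{29}\right) = \left(14 - 10\right) \left(- \frac{11}{29}\right) = 4 \left(- \frac{11}{29}\right) = - \frac{44}{29} \approx -1.5172$)
$Q + \left(46 + M{\left(10,4 \right)}\right) \left(-98\right) = - \frac{44}{29} + \left(46 + 0\right) \left(-98\right) = - \frac{44}{29} + 46 \left(-98\right) = - \frac{44}{29} - 4508 = - \frac{130776}{29}$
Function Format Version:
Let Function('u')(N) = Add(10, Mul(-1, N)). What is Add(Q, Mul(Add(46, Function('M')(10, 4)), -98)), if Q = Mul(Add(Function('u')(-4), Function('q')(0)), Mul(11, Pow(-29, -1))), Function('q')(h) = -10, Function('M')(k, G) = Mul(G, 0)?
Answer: Rational(-130776, 29) ≈ -4509.5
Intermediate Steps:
Function('M')(k, G) = 0
Q = Rational(-44, 29) (Q = Mul(Add(Add(10, Mul(-1, -4)), -10), Mul(11, Pow(-29, -1))) = Mul(Add(Add(10, 4), -10), Mul(11, Rational(-1, 29))) = Mul(Add(14, -10), Rational(-11, 29)) = Mul(4, Rational(-11, 29)) = Rational(-44, 29) ≈ -1.5172)
Add(Q, Mul(Add(46, Function('M')(10, 4)), -98)) = Add(Rational(-44, 29), Mul(Add(46, 0), -98)) = Add(Rational(-44, 29), Mul(46, -98)) = Add(Rational(-44, 29), -4508) = Rational(-130776, 29)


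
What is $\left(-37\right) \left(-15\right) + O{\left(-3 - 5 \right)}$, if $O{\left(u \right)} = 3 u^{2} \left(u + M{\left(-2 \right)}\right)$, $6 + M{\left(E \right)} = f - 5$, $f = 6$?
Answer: $-1941$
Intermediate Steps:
$M{\left(E \right)} = -5$ ($M{\left(E \right)} = -6 + \left(6 - 5\right) = -6 + 1 = -5$)
$O{\left(u \right)} = 3 u^{2} \left(-5 + u\right)$ ($O{\left(u \right)} = 3 u^{2} \left(u - 5\right) = 3 u^{2} \left(-5 + u\right)$)
$\left(-37\right) \left(-15\right) + O{\left(-3 - 5 \right)} = \left(-37\right) \left(-15\right) + 3 \left(-3 - 5\right)^{2} \left(-5 - 8\right) = 555 + 3 \left(-3 - 5\right)^{2} \left(-5 - 8\right) = 555 + 3 \left(-8\right)^{2} \left(-5 - 8\right) = 555 + 3 \cdot 64 \left(-13\right) = 555 - 2496 = -1941$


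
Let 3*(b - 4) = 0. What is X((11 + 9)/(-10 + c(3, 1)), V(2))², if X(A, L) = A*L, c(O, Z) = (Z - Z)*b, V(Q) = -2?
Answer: 16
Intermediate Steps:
b = 4 (b = 4 + (⅓)*0 = 4 + 0 = 4)
c(O, Z) = 0 (c(O, Z) = (Z - Z)*4 = 0*4 = 0)
X((11 + 9)/(-10 + c(3, 1)), V(2))² = (((11 + 9)/(-10 + 0))*(-2))² = ((20/(-10))*(-2))² = ((20*(-⅒))*(-2))² = (-2*(-2))² = 4² = 16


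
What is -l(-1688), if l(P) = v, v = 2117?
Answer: -2117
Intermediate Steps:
l(P) = 2117
-l(-1688) = -1*2117 = -2117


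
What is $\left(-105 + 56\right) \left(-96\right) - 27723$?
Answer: $-23019$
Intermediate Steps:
$\left(-105 + 56\right) \left(-96\right) - 27723 = \left(-49\right) \left(-96\right) - 27723 = 4704 - 27723 = -23019$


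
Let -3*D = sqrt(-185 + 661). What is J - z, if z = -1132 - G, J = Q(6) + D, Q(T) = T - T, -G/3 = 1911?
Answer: -4601 - 2*sqrt(119)/3 ≈ -4608.3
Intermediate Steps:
G = -5733 (G = -3*1911 = -5733)
Q(T) = 0
D = -2*sqrt(119)/3 (D = -sqrt(-185 + 661)/3 = -2*sqrt(119)/3 ≈ -7.2725)
J = -2*sqrt(119)/3 (J = 0 - 2*sqrt(119)/3 = -2*sqrt(119)/3 ≈ -7.2725)
z = 4601 (z = -1132 - 1*(-5733) = -1132 + 5733 = 4601)
J - z = -2*sqrt(119)/3 - 1*4601 = -2*sqrt(119)/3 - 4601 = -4601 - 2*sqrt(119)/3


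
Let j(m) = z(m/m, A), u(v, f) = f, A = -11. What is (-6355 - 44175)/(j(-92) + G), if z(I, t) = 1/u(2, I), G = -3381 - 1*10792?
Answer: 25265/7086 ≈ 3.5655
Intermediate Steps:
G = -14173 (G = -3381 - 10792 = -14173)
z(I, t) = 1/I
j(m) = 1 (j(m) = 1/(m/m) = 1/1 = 1)
(-6355 - 44175)/(j(-92) + G) = (-6355 - 44175)/(1 - 14173) = -50530/(-14172) = -50530*(-1/14172) = 25265/7086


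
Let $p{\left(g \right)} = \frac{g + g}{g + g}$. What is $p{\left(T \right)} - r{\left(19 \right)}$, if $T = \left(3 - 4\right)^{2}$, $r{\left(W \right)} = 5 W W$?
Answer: $-1804$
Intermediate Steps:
$r{\left(W \right)} = 5 W^{2}$
$T = 1$ ($T = \left(-1\right)^{2} = 1$)
$p{\left(g \right)} = 1$ ($p{\left(g \right)} = \frac{2 g}{2 g} = 2 g \frac{1}{2 g} = 1$)
$p{\left(T \right)} - r{\left(19 \right)} = 1 - 5 \cdot 19^{2} = 1 - 5 \cdot 361 = 1 - 1805 = -1804$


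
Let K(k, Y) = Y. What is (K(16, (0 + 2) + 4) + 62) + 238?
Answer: 306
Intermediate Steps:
(K(16, (0 + 2) + 4) + 62) + 238 = (((0 + 2) + 4) + 62) + 238 = ((2 + 4) + 62) + 238 = (6 + 62) + 238 = 68 + 238 = 306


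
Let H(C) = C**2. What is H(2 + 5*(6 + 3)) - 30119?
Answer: -27910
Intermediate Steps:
H(2 + 5*(6 + 3)) - 30119 = (2 + 5*(6 + 3))**2 - 30119 = (2 + 5*9)**2 - 30119 = (2 + 45)**2 - 30119 = 47**2 - 30119 = 2209 - 30119 = -27910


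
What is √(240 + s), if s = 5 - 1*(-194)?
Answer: √439 ≈ 20.952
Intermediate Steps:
s = 199 (s = 5 + 194 = 199)
√(240 + s) = √(240 + 199) = √439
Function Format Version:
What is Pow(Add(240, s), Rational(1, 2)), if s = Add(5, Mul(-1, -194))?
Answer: Pow(439, Rational(1, 2)) ≈ 20.952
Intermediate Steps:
s = 199 (s = Add(5, 194) = 199)
Pow(Add(240, s), Rational(1, 2)) = Pow(Add(240, 199), Rational(1, 2)) = Pow(439, Rational(1, 2))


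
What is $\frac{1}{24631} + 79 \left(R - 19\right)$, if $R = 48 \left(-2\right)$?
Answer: $- \frac{223772634}{24631} \approx -9085.0$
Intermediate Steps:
$R = -96$
$\frac{1}{24631} + 79 \left(R - 19\right) = \frac{1}{24631} + 79 \left(-96 - 19\right) = \frac{1}{24631} + 79 \left(-115\right) = \frac{1}{24631} - 9085 = - \frac{223772634}{24631}$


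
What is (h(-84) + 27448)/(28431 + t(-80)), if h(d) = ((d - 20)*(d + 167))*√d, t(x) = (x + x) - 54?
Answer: 27448/28217 - 17264*I*√21/28217 ≈ 0.97275 - 2.8038*I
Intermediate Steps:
t(x) = -54 + 2*x (t(x) = 2*x - 54 = -54 + 2*x)
h(d) = √d*(-20 + d)*(167 + d) (h(d) = ((-20 + d)*(167 + d))*√d = √d*(-20 + d)*(167 + d))
(h(-84) + 27448)/(28431 + t(-80)) = (√(-84)*(-3340 + (-84)² + 147*(-84)) + 27448)/(28431 + (-54 + 2*(-80))) = ((2*I*√21)*(-3340 + 7056 - 12348) + 27448)/(28431 + (-54 - 160)) = ((2*I*√21)*(-8632) + 27448)/(28431 - 214) = (-17264*I*√21 + 27448)/28217 = (27448 - 17264*I*√21)*(1/28217) = 27448/28217 - 17264*I*√21/28217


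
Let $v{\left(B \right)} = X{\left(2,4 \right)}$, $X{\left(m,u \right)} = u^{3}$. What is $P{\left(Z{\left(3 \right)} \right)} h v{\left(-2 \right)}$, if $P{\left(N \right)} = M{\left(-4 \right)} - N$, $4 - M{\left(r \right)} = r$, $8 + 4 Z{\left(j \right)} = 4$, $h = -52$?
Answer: $-29952$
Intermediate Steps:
$Z{\left(j \right)} = -1$ ($Z{\left(j \right)} = -2 + \frac{1}{4} \cdot 4 = -2 + 1 = -1$)
$M{\left(r \right)} = 4 - r$
$P{\left(N \right)} = 8 - N$ ($P{\left(N \right)} = \left(4 - -4\right) - N = \left(4 + 4\right) - N = 8 - N$)
$v{\left(B \right)} = 64$ ($v{\left(B \right)} = 4^{3} = 64$)
$P{\left(Z{\left(3 \right)} \right)} h v{\left(-2 \right)} = \left(8 - -1\right) \left(-52\right) 64 = \left(8 + 1\right) \left(-52\right) 64 = 9 \left(-52\right) 64 = \left(-468\right) 64 = -29952$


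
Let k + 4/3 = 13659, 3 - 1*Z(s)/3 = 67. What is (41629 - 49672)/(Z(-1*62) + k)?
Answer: -3447/5771 ≈ -0.59730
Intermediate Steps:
Z(s) = -192 (Z(s) = 9 - 3*67 = 9 - 201 = -192)
k = 40973/3 (k = -4/3 + 13659 = 40973/3 ≈ 13658.)
(41629 - 49672)/(Z(-1*62) + k) = (41629 - 49672)/(-192 + 40973/3) = -8043/40397/3 = -8043*3/40397 = -3447/5771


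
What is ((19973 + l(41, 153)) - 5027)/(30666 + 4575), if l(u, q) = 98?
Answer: 15044/35241 ≈ 0.42689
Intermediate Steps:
((19973 + l(41, 153)) - 5027)/(30666 + 4575) = ((19973 + 98) - 5027)/(30666 + 4575) = (20071 - 5027)/35241 = 15044*(1/35241) = 15044/35241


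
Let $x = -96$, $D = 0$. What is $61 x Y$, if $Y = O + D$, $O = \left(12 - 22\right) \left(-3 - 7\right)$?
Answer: $-585600$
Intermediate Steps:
$O = 100$ ($O = \left(-10\right) \left(-10\right) = 100$)
$Y = 100$ ($Y = 100 + 0 = 100$)
$61 x Y = 61 \left(-96\right) 100 = \left(-5856\right) 100 = -585600$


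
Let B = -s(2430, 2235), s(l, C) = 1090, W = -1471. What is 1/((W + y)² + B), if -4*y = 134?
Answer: 4/9049721 ≈ 4.4200e-7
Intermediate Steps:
y = -67/2 (y = -¼*134 = -67/2 ≈ -33.500)
B = -1090 (B = -1*1090 = -1090)
1/((W + y)² + B) = 1/((-1471 - 67/2)² - 1090) = 1/((-3009/2)² - 1090) = 1/(9054081/4 - 1090) = 1/(9049721/4) = 4/9049721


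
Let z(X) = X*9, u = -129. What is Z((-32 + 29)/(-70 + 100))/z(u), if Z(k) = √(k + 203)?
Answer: -√20290/11610 ≈ -0.012269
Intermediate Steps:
z(X) = 9*X
Z(k) = √(203 + k)
Z((-32 + 29)/(-70 + 100))/z(u) = √(203 + (-32 + 29)/(-70 + 100))/((9*(-129))) = √(203 - 3/30)/(-1161) = √(203 - 3*1/30)*(-1/1161) = √(203 - ⅒)*(-1/1161) = √(2029/10)*(-1/1161) = (√20290/10)*(-1/1161) = -√20290/11610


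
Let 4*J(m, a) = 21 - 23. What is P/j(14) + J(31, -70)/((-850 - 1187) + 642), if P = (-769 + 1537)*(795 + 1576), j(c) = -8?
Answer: -635048639/2790 ≈ -2.2762e+5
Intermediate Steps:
J(m, a) = -½ (J(m, a) = (21 - 23)/4 = (¼)*(-2) = -½)
P = 1820928 (P = 768*2371 = 1820928)
P/j(14) + J(31, -70)/((-850 - 1187) + 642) = 1820928/(-8) - 1/(2*((-850 - 1187) + 642)) = 1820928*(-⅛) - 1/(2*(-2037 + 642)) = -227616 - ½/(-1395) = -227616 - ½*(-1/1395) = -227616 + 1/2790 = -635048639/2790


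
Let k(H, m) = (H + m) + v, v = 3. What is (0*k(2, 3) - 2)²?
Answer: 4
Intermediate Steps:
k(H, m) = 3 + H + m (k(H, m) = (H + m) + 3 = 3 + H + m)
(0*k(2, 3) - 2)² = (0*(3 + 2 + 3) - 2)² = (0*8 - 2)² = (0 - 2)² = (-2)² = 4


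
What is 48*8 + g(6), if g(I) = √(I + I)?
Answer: 384 + 2*√3 ≈ 387.46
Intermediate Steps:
g(I) = √2*√I (g(I) = √(2*I) = √2*√I)
48*8 + g(6) = 48*8 + √2*√6 = 384 + 2*√3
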